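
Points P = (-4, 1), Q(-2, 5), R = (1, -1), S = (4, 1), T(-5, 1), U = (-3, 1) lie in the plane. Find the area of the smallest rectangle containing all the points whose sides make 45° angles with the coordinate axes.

In coordinates u = x + y, v = x − y the rectangle is axis-aligned; the map (x,y)→(u,v) scales areas by 2.
u-values: -3, 3, 0, 5, -4, -2; range = 5 − (-4) = 9.
v-values: -5, -7, 2, 3, -6, -4; range = 3 − (-7) = 10.
Area = (9 × 10) / 2 = 45.

45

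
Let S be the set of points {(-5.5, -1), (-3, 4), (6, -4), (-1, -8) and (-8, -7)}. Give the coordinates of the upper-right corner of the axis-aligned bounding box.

x-range [-8, 6], y-range [-8, 4].
The upper-right corner is (6, 4).

(6, 4)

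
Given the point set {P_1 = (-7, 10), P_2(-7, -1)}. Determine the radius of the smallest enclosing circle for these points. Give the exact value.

5.5

The smallest circle enclosing two points has them as diameter endpoints.
Centre = midpoint = (-7, 4.5); r² = |P_1P_2|²/4 = 121/4 = 30.25.
r = √(30.25) = 5.5.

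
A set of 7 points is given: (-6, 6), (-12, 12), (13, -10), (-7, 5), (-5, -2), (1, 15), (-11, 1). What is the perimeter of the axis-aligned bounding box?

Width = max x − min x = 13 − (-12) = 25.
Height = max y − min y = 15 − (-10) = 25.
Perimeter = 2(25 + 25) = 100.

100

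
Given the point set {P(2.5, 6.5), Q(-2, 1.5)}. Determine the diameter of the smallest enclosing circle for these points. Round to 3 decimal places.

6.727

The smallest circle enclosing two points has them as diameter endpoints.
Centre = midpoint = (0.25, 4); r² = |PQ|²/4 = 45.25/4 = 11.3125.
Diameter = 2r = 2√(11.3125) ≈ 6.727.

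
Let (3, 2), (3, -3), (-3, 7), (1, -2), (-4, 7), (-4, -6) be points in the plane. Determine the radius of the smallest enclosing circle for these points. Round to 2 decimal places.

6.64

The minimum enclosing circle of a finite set is fixed by two of the points (as a diameter) or three (as a circumcircle).
The minimum enclosing circle is determined by three boundary points: (3, -3), (-4, 7), (-4, -6).
Their circumcentre is (-37/14, 0.5) with r² = 4321/98.
The farthest remaining point (-3, 7) is at distance² 4153/98 ≤ 4321/98.
r = √(4321/98) ≈ 6.64.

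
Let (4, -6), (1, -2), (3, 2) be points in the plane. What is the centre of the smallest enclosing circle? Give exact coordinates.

Call the three points A, B, C in the order given.
Side lengths²: AB² = 25, AC² = 65, BC² = 20.
Since AC² = 65 ≥ 25 + 20 = 45, the angle opposite AC is not acute, so the smallest enclosing circle has AC as diameter.
Centre = midpoint of AC = (3.5, -2), r² = 65/4 = 16.25.
Centre = (3.5, -2).

(3.5, -2)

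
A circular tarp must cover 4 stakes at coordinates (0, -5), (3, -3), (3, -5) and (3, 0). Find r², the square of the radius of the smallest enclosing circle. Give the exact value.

8.5

A smallest enclosing disk is always determined by at most three of the input points on its boundary.
The farthest pair is (0, -5)–(3, 0) with squared distance 34. The circle on this segment as diameter has centre (1.5, -2.5) and r² = 34/4 = 8.5.
Check (3, -3): distance² to centre = 2.5 ≤ 8.5, so it lies inside.
All remaining points lie in this disk, and no smaller disk contains both endpoints, so this is the minimum enclosing circle.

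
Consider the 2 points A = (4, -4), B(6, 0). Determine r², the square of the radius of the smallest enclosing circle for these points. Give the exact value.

5

The smallest circle enclosing two points has them as diameter endpoints.
Centre = midpoint = (5, -2); r² = |AB|²/4 = 20/4 = 5.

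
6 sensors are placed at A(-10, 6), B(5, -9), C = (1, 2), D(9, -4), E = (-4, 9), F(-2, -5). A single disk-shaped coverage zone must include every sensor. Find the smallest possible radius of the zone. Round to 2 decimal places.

10.80

A smallest enclosing disk is always determined by at most three of the input points on its boundary.
The minimum enclosing circle is determined by three boundary points: A, B, D.
Their circumcentre is (-19/18, -1/18) with r² = 18901/162.
The farthest remaining point E is at distance² 14689/162 ≤ 18901/162.
r = √(18901/162) ≈ 10.80.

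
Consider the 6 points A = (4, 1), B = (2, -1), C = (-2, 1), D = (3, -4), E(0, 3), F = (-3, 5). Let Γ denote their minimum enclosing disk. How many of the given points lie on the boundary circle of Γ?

A smallest enclosing disk is always determined by at most three of the input points on its boundary.
The farthest pair is D–F with squared distance 117. The circle on this segment as diameter has centre (0, 0.5) and r² = 117/4 = 29.25.
Check A: distance² to centre = 16.25 ≤ 29.25, so it lies inside.
All remaining points lie in this disk, and no smaller disk contains both endpoints, so this is the minimum enclosing circle.
The points at distance exactly r from the centre are D, F — 2 points.

2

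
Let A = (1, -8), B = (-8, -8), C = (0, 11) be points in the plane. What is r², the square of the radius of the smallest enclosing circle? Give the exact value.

Side lengths²: AB² = 81, AC² = 362, BC² = 425.
Since BC² = 425 < 362 + 81 = 443, the triangle is acute, so the smallest enclosing circle is the circumcircle.
Circumcentre = (-3.5, 49/38), r² = 76925/722.

76925/722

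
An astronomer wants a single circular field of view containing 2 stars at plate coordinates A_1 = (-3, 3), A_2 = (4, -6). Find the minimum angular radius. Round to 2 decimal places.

The smallest circle enclosing two points has them as diameter endpoints.
Centre = midpoint = (0.5, -1.5); r² = |A_1A_2|²/4 = 130/4 = 32.5.
r = √(32.5) ≈ 5.70.

5.70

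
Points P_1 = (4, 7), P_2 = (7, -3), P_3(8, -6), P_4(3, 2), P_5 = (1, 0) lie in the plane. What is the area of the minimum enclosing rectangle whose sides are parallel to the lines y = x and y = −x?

85

In coordinates u = x + y, v = x − y the rectangle is axis-aligned; the map (x,y)→(u,v) scales areas by 2.
u-values: 11, 4, 2, 5, 1; range = 11 − 1 = 10.
v-values: -3, 10, 14, 1, 1; range = 14 − (-3) = 17.
Area = (10 × 17) / 2 = 85.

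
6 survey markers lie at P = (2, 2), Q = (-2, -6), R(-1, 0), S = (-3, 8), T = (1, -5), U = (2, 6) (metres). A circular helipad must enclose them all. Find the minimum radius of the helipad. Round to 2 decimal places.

A smallest enclosing disk is always determined by at most three of the input points on its boundary.
The farthest pair is Q–S with squared distance 197. The circle on this segment as diameter has centre (-2.5, 1) and r² = 197/4 = 49.25.
Check P: distance² to centre = 21.25 ≤ 49.25, so it lies inside.
All remaining points lie in this disk, and no smaller disk contains both endpoints, so this is the minimum enclosing circle.
r = √(49.25) ≈ 7.02.

7.02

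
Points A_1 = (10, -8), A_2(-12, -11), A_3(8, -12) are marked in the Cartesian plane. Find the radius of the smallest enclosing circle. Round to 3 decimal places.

11.102

Side lengths²: A_1A_2² = 493, A_1A_3² = 20, A_2A_3² = 401.
Since A_1A_2² = 493 ≥ 401 + 20 = 421, the angle opposite A_1A_2 is not acute, so the smallest enclosing circle has A_1A_2 as diameter.
Centre = midpoint of A_1A_2 = (-1, -9.5), r² = 493/4 = 123.25.
r = √(123.25) ≈ 11.102.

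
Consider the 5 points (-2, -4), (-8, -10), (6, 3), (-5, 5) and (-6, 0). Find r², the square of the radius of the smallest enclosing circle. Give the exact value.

91.25

The minimum enclosing circle of a finite set is fixed by two of the points (as a diameter) or three (as a circumcircle).
The farthest pair is (-8, -10)–(6, 3) with squared distance 365. The circle on this segment as diameter has centre (-1, -3.5) and r² = 365/4 = 91.25.
Check (-2, -4): distance² to centre = 1.25 ≤ 91.25, so it lies inside.
All remaining points lie in this disk, and no smaller disk contains both endpoints, so this is the minimum enclosing circle.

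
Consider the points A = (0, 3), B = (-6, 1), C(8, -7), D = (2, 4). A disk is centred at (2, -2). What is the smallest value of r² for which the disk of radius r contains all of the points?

The required radius is the distance from (2, -2) to the farthest point.
Squared distances: 29, 73, 61, 36.
Maximum is 73, attained at B.

73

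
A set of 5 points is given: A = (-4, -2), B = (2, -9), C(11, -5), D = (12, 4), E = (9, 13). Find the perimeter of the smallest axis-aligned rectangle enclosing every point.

Width = max x − min x = 12 − (-4) = 16.
Height = max y − min y = 13 − (-9) = 22.
Perimeter = 2(16 + 22) = 76.

76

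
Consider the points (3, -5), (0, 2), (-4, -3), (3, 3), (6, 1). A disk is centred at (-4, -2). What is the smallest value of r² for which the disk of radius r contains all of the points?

109

The required radius is the distance from (-4, -2) to the farthest point.
Squared distances: 58, 32, 1, 74, 109.
Maximum is 109, attained at (6, 1).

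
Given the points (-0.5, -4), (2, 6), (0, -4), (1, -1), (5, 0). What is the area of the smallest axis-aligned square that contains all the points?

100

The bounding box has width 5.5 and height 10.
An axis-aligned square enclosing the set must have side ≥ max(width, height).
So the minimum side is max(5.5, 10) = 10.
Area = 10² = 100.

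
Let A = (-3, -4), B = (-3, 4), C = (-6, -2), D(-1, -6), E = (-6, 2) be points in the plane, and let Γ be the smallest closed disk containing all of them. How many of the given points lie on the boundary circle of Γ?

By Welzl's lemma the MEC is supported by two points (diametrically opposite) or three points (on a circumcircle).
The farthest pair is B–D with squared distance 104. The circle on this segment as diameter has centre (-2, -1) and r² = 104/4 = 26.
Check A: distance² to centre = 10 ≤ 26, so it lies inside.
All remaining points lie in this disk, and no smaller disk contains both endpoints, so this is the minimum enclosing circle.
The points at distance exactly r from the centre are B, D — 2 points.

2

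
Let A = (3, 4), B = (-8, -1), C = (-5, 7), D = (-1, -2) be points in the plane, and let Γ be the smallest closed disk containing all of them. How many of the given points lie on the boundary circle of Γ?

By Welzl's lemma the MEC is supported by two points (diametrically opposite) or three points (on a circumcircle).
The farthest pair is A–B with squared distance 146. The circle on this segment as diameter has centre (-2.5, 1.5) and r² = 146/4 = 36.5.
Check C: distance² to centre = 36.5 ≤ 36.5, so it lies inside.
All remaining points lie in this disk, and no smaller disk contains both endpoints, so this is the minimum enclosing circle.
The points at distance exactly r from the centre are A, B, C — 3 points.

3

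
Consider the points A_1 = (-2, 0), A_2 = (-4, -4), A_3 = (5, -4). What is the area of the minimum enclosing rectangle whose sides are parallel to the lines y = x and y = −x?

49.5

In coordinates u = x + y, v = x − y the rectangle is axis-aligned; the map (x,y)→(u,v) scales areas by 2.
u-values: -2, -8, 1; range = 1 − (-8) = 9.
v-values: -2, 0, 9; range = 9 − (-2) = 11.
Area = (9 × 11) / 2 = 49.5.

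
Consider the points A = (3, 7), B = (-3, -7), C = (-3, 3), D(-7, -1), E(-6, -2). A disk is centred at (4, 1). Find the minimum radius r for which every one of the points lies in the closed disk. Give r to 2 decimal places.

The required radius is the distance from (4, 1) to the farthest point.
Squared distances: 37, 113, 53, 125, 109.
Maximum is 125, attained at D.
r = √125 ≈ 11.18.

11.18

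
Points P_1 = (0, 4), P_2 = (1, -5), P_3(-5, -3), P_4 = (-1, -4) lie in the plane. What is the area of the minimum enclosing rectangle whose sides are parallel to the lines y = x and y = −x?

In coordinates u = x + y, v = x − y the rectangle is axis-aligned; the map (x,y)→(u,v) scales areas by 2.
u-values: 4, -4, -8, -5; range = 4 − (-8) = 12.
v-values: -4, 6, -2, 3; range = 6 − (-4) = 10.
Area = (12 × 10) / 2 = 60.

60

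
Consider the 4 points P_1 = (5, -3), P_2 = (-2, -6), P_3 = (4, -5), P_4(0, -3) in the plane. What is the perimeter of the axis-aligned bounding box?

Width = max x − min x = 5 − (-2) = 7.
Height = max y − min y = -3 − (-6) = 3.
Perimeter = 2(7 + 3) = 20.

20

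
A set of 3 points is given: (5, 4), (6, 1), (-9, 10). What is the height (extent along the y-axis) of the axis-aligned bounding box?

9

max y = 10, min y = 1, so height = 9.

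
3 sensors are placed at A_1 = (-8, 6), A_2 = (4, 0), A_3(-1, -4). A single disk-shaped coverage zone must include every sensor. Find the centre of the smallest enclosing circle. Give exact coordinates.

Side lengths²: A_1A_2² = 180, A_1A_3² = 149, A_2A_3² = 41.
Since A_1A_2² = 180 < 149 + 41 = 190, the triangle is acute, so the smallest enclosing circle is the circumcircle.
Circumcentre = (-57/26, 34/13), r² = 30545/676.
Centre = (-57/26, 34/13).

(-57/26, 34/13)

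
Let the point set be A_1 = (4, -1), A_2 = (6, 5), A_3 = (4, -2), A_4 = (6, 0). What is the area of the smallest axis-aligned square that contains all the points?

The bounding box has width 2 and height 7.
An axis-aligned square enclosing the set must have side ≥ max(width, height).
So the minimum side is max(2, 7) = 7.
Area = 7² = 49.

49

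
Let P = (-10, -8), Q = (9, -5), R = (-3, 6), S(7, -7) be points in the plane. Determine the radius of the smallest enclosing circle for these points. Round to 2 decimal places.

10.00

A smallest enclosing disk is always determined by at most three of the input points on its boundary.
The minimum enclosing circle is determined by three boundary points: P, Q, R.
Their circumcentre is (-13/14, -53/14) with r² = 9805/98.
The farthest remaining point S is at distance² 7173/98 ≤ 9805/98.
r = √(9805/98) ≈ 10.00.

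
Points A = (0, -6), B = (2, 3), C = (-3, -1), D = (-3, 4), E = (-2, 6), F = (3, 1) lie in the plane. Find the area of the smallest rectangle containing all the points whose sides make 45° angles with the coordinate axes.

77

In coordinates u = x + y, v = x − y the rectangle is axis-aligned; the map (x,y)→(u,v) scales areas by 2.
u-values: -6, 5, -4, 1, 4, 4; range = 5 − (-6) = 11.
v-values: 6, -1, -2, -7, -8, 2; range = 6 − (-8) = 14.
Area = (11 × 14) / 2 = 77.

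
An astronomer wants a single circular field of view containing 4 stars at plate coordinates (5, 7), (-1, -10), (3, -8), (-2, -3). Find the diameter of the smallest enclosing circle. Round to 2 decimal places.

18.03

By Welzl's lemma the MEC is supported by two points (diametrically opposite) or three points (on a circumcircle).
The farthest pair is (5, 7)–(-1, -10) with squared distance 325. The circle on this segment as diameter has centre (2, -1.5) and r² = 325/4 = 81.25.
Check (3, -8): distance² to centre = 43.25 ≤ 81.25, so it lies inside.
All remaining points lie in this disk, and no smaller disk contains both endpoints, so this is the minimum enclosing circle.
Diameter = 2r = 2√(81.25) ≈ 18.03.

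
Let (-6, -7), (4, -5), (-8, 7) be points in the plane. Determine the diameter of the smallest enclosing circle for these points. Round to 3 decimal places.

Call the three points A, B, C in the order given.
Side lengths²: AB² = 104, AC² = 200, BC² = 288.
Since BC² = 288 < 200 + 104 = 304, the triangle is acute, so the smallest enclosing circle is the circumcircle.
Circumcentre = (-7/3, 2/3), r² = 650/9.
Diameter = 2r = 2√(650/9) ≈ 16.997.

16.997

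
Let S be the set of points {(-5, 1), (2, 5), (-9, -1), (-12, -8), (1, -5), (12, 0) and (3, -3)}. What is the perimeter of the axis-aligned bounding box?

74

Width = max x − min x = 12 − (-12) = 24.
Height = max y − min y = 5 − (-8) = 13.
Perimeter = 2(24 + 13) = 74.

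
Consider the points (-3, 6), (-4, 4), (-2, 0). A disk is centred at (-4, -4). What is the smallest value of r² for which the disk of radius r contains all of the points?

101

The required radius is the distance from (-4, -4) to the farthest point.
Squared distances: 101, 64, 20.
Maximum is 101, attained at (-3, 6).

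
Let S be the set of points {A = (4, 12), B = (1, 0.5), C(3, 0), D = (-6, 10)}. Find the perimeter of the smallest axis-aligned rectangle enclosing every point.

Width = max x − min x = 4 − (-6) = 10.
Height = max y − min y = 12 − 0 = 12.
Perimeter = 2(10 + 12) = 44.

44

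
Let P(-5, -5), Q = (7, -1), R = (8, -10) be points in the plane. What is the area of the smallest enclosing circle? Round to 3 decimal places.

Side lengths²: PQ² = 160, PR² = 194, QR² = 82.
Since PR² = 194 < 160 + 82 = 242, the triangle is acute, so the smallest enclosing circle is the circumcircle.
Circumcentre = (57/28, -171/28), r² = 19885/392.
Area = π·r² = π·19885/392 ≈ 159.364.

159.364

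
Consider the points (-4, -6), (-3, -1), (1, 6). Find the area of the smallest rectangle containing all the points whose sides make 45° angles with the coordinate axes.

59.5

In coordinates u = x + y, v = x − y the rectangle is axis-aligned; the map (x,y)→(u,v) scales areas by 2.
u-values: -10, -4, 7; range = 7 − (-10) = 17.
v-values: 2, -2, -5; range = 2 − (-5) = 7.
Area = (17 × 7) / 2 = 59.5.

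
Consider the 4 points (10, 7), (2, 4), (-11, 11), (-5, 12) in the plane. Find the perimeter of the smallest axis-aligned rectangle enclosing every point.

58

Width = max x − min x = 10 − (-11) = 21.
Height = max y − min y = 12 − 4 = 8.
Perimeter = 2(21 + 8) = 58.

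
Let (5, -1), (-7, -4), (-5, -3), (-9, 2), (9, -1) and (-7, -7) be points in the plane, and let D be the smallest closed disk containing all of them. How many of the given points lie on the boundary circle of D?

3

The minimum enclosing circle of a finite set is fixed by two of the points (as a diameter) or three (as a circumcircle).
The minimum enclosing circle is determined by three boundary points: (-9, 2), (9, -1), (-7, -7).
Their circumcentre is (-11/52, -10/13) with r² = 229585/2704.
The farthest remaining point (-7, -4) is at distance² 152833/2704 ≤ 229585/2704.
The points at distance exactly r from the centre are (-9, 2), (9, -1), (-7, -7) — 3 points.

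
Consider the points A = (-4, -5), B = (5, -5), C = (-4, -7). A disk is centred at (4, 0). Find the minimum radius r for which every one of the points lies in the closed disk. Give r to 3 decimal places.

10.630

The required radius is the distance from (4, 0) to the farthest point.
Squared distances: 89, 26, 113.
Maximum is 113, attained at C.
r = √113 ≈ 10.630.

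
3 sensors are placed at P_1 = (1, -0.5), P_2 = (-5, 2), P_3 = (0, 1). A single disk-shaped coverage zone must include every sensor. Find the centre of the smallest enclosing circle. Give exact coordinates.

(-2, 0.75)

Side lengths²: P_1P_2² = 42.25, P_1P_3² = 3.25, P_2P_3² = 26.
Since P_1P_2² = 42.25 ≥ 26 + 3.25 = 29.25, the angle opposite P_1P_2 is not acute, so the smallest enclosing circle has P_1P_2 as diameter.
Centre = midpoint of P_1P_2 = (-2, 0.75), r² = 42.25/4 = 10.5625.
Centre = (-2, 0.75).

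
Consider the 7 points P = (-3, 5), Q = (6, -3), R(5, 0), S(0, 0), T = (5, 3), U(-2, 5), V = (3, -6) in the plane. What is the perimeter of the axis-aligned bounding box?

40

Width = max x − min x = 6 − (-3) = 9.
Height = max y − min y = 5 − (-6) = 11.
Perimeter = 2(9 + 11) = 40.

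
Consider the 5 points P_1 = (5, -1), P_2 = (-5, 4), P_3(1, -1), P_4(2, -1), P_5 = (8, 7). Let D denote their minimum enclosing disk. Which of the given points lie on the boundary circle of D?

The minimum enclosing circle is determined by three boundary points: P_1, P_2, P_5.
Their circumcentre is (63/38, 183/38) with r² = 32485/722.
The farthest remaining point P_3 is at distance² 24733/722 ≤ 32485/722.
The points at distance exactly r from the centre are P_1, P_2, P_5 — 3 points.

P_1, P_2, P_5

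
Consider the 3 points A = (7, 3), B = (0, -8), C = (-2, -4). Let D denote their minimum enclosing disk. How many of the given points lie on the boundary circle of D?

2

Side lengths²: AB² = 170, AC² = 130, BC² = 20.
Since AB² = 170 ≥ 130 + 20 = 150, the angle opposite AB is not acute, so the smallest enclosing circle has AB as diameter.
Centre = midpoint of AB = (3.5, -2.5), r² = 170/4 = 42.5.
The points at distance exactly r from the centre are A, B — 2 points.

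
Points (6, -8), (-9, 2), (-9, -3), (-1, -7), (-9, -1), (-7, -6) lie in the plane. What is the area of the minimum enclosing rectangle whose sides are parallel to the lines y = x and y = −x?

In coordinates u = x + y, v = x − y the rectangle is axis-aligned; the map (x,y)→(u,v) scales areas by 2.
u-values: -2, -7, -12, -8, -10, -13; range = -2 − (-13) = 11.
v-values: 14, -11, -6, 6, -8, -1; range = 14 − (-11) = 25.
Area = (11 × 25) / 2 = 137.5.

137.5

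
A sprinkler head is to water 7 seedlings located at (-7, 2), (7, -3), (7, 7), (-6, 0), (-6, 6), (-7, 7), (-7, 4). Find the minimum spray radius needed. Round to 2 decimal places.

The farthest pair is (7, -3)–(-7, 7) with squared distance 296. The circle on this segment as diameter has centre (0, 2) and r² = 296/4 = 74.
Check (-7, 2): distance² to centre = 49 ≤ 74, so it lies inside.
All remaining points lie in this disk, and no smaller disk contains both endpoints, so this is the minimum enclosing circle.
r = √74 ≈ 8.60.

8.60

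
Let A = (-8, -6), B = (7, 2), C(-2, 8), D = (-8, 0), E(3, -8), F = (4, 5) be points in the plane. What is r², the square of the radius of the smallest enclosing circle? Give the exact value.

The minimum enclosing circle is determined by three boundary points: A, B, C.
Their circumcentre is (-67/54, -11/18) with r² = 108953/1458.
The farthest remaining point E is at distance² 105821/1458 ≤ 108953/1458.

108953/1458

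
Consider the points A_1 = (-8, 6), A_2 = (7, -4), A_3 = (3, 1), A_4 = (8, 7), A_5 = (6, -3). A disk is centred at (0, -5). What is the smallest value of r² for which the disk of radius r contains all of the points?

The required radius is the distance from (0, -5) to the farthest point.
Squared distances: 185, 50, 45, 208, 40.
Maximum is 208, attained at A_4.

208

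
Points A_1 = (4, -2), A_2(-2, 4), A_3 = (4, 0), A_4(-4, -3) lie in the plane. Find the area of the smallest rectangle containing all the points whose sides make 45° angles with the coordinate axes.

In coordinates u = x + y, v = x − y the rectangle is axis-aligned; the map (x,y)→(u,v) scales areas by 2.
u-values: 2, 2, 4, -7; range = 4 − (-7) = 11.
v-values: 6, -6, 4, -1; range = 6 − (-6) = 12.
Area = (11 × 12) / 2 = 66.

66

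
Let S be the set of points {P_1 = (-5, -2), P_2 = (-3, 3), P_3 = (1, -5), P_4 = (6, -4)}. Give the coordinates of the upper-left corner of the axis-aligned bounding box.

(-5, 3)

x-range [-5, 6], y-range [-5, 3].
The upper-left corner is (-5, 3).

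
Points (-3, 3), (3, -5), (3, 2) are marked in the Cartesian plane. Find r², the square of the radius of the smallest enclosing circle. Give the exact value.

25

Call the three points A, B, C in the order given.
Side lengths²: AB² = 100, AC² = 37, BC² = 49.
Since AB² = 100 ≥ 49 + 37 = 86, the angle opposite AB is not acute, so the smallest enclosing circle has AB as diameter.
Centre = midpoint of AB = (0, -1), r² = 100/4 = 25.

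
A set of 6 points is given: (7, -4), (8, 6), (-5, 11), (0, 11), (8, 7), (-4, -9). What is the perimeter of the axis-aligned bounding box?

Width = max x − min x = 8 − (-5) = 13.
Height = max y − min y = 11 − (-9) = 20.
Perimeter = 2(13 + 20) = 66.

66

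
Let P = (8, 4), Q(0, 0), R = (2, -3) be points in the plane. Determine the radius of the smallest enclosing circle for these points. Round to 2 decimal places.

Side lengths²: PQ² = 80, PR² = 85, QR² = 13.
Since PR² = 85 < 80 + 13 = 93, the triangle is acute, so the smallest enclosing circle is the circumcircle.
Circumcentre = (4.5625, 0.875), r² = 21.58203125.
r = √(21.58203125) ≈ 4.65.

4.65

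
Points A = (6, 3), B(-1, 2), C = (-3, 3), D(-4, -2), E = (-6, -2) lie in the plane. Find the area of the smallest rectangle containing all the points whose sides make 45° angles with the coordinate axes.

76.5

In coordinates u = x + y, v = x − y the rectangle is axis-aligned; the map (x,y)→(u,v) scales areas by 2.
u-values: 9, 1, 0, -6, -8; range = 9 − (-8) = 17.
v-values: 3, -3, -6, -2, -4; range = 3 − (-6) = 9.
Area = (17 × 9) / 2 = 76.5.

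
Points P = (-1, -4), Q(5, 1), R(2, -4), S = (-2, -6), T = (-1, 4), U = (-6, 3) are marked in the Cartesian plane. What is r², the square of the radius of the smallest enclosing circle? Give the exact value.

12125/338

By Welzl's lemma the MEC is supported by two points (diametrically opposite) or three points (on a circumcircle).
The minimum enclosing circle is determined by three boundary points: Q, S, U.
Their circumcentre is (-23/26, -3/26) with r² = 12125/338.
The farthest remaining point R is at distance² 7913/338 ≤ 12125/338.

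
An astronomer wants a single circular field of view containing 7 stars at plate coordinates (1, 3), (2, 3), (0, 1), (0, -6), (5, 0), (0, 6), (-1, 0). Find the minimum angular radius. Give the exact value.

By Welzl's lemma the MEC is supported by two points (diametrically opposite) or three points (on a circumcircle).
The farthest pair is (0, -6)–(0, 6) with squared distance 144. The circle on this segment as diameter has centre (0, 0) and r² = 144/4 = 36.
Check (1, 3): distance² to centre = 10 ≤ 36, so it lies inside.
All remaining points lie in this disk, and no smaller disk contains both endpoints, so this is the minimum enclosing circle.
r = √36 = 6.

6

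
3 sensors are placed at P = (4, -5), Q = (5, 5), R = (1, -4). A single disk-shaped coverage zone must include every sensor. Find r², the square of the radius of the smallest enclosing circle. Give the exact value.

Side lengths²: PQ² = 101, PR² = 10, QR² = 97.
Since PQ² = 101 < 97 + 10 = 107, the triangle is acute, so the smallest enclosing circle is the circumcircle.
Circumcentre = (249/62, 3/62), r² = 48985/1922.

48985/1922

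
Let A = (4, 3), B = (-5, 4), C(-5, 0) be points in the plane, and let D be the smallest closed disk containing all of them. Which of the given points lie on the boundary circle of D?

A, B, C

Side lengths²: AB² = 82, AC² = 90, BC² = 16.
Since AC² = 90 < 82 + 16 = 98, the triangle is acute, so the smallest enclosing circle is the circumcircle.
Circumcentre = (-2/3, 2), r² = 205/9.
The points at distance exactly r from the centre are A, B, C — 3 points.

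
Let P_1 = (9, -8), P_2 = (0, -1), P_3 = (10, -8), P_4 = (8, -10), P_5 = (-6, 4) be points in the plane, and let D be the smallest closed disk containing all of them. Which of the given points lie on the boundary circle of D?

The minimum enclosing circle of a finite set is fixed by two of the points (as a diameter) or three (as a circumcircle).
The farthest pair is P_3–P_5 with squared distance 400. The circle on this segment as diameter has centre (2, -2) and r² = 400/4 = 100.
Check P_1: distance² to centre = 85 ≤ 100, so it lies inside.
All remaining points lie in this disk, and no smaller disk contains both endpoints, so this is the minimum enclosing circle.
The points at distance exactly r from the centre are P_3, P_4, P_5 — 3 points.

P_3, P_4, P_5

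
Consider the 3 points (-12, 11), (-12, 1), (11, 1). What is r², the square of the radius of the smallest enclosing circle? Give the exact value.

Call the three points A, B, C in the order given.
Side lengths²: AB² = 100, AC² = 629, BC² = 529.
Since AC² = 629 ≥ 529 + 100 = 629, the angle opposite AC is not acute, so the smallest enclosing circle has AC as diameter.
Centre = midpoint of AC = (-0.5, 6), r² = 629/4 = 157.25.

157.25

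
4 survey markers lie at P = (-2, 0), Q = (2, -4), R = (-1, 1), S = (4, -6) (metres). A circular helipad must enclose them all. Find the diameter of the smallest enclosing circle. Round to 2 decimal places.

8.60

A smallest enclosing disk is always determined by at most three of the input points on its boundary.
The farthest pair is R–S with squared distance 74. The circle on this segment as diameter has centre (1.5, -2.5) and r² = 74/4 = 18.5.
Check P: distance² to centre = 18.5 ≤ 18.5, so it lies inside.
All remaining points lie in this disk, and no smaller disk contains both endpoints, so this is the minimum enclosing circle.
Diameter = 2r = 2√(18.5) ≈ 8.60.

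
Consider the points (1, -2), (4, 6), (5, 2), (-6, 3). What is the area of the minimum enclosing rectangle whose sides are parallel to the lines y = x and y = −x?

In coordinates u = x + y, v = x − y the rectangle is axis-aligned; the map (x,y)→(u,v) scales areas by 2.
u-values: -1, 10, 7, -3; range = 10 − (-3) = 13.
v-values: 3, -2, 3, -9; range = 3 − (-9) = 12.
Area = (13 × 12) / 2 = 78.

78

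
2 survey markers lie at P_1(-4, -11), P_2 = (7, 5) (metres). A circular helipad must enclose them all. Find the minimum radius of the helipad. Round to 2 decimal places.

The smallest circle enclosing two points has them as diameter endpoints.
Centre = midpoint = (1.5, -3); r² = |P_1P_2|²/4 = 377/4 = 94.25.
r = √(94.25) ≈ 9.71.

9.71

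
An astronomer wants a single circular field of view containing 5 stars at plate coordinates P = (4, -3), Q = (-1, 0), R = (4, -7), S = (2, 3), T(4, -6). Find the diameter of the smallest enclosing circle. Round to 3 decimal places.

10.198

By Welzl's lemma the MEC is supported by two points (diametrically opposite) or three points (on a circumcircle).
The farthest pair is R–S with squared distance 104. The circle on this segment as diameter has centre (3, -2) and r² = 104/4 = 26.
Check P: distance² to centre = 2 ≤ 26, so it lies inside.
All remaining points lie in this disk, and no smaller disk contains both endpoints, so this is the minimum enclosing circle.
Diameter = 2r = 2√26 ≈ 10.198.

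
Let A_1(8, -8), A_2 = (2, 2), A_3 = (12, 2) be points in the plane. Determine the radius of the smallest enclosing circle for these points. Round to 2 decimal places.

Side lengths²: A_1A_2² = 136, A_1A_3² = 116, A_2A_3² = 100.
Since A_1A_2² = 136 < 116 + 100 = 216, the triangle is acute, so the smallest enclosing circle is the circumcircle.
Circumcentre = (7, -1.8), r² = 39.44.
r = √(39.44) ≈ 6.28.

6.28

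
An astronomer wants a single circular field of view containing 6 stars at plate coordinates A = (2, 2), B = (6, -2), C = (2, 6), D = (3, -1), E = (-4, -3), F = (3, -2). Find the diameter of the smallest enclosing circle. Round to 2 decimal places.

11.57

The minimum enclosing circle of a finite set is fixed by two of the points (as a diameter) or three (as a circumcircle).
The minimum enclosing circle is determined by three boundary points: B, C, E.
Their circumcentre is (5/7, 5/14) with r² = 6565/196.
The farthest remaining point F is at distance² 2113/196 ≤ 6565/196.
Diameter = 2r = 2√(6565/196) ≈ 11.57.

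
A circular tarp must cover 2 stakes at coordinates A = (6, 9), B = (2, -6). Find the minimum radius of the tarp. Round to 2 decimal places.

7.76

The smallest circle enclosing two points has them as diameter endpoints.
Centre = midpoint = (4, 1.5); r² = |AB|²/4 = 241/4 = 60.25.
r = √(60.25) ≈ 7.76.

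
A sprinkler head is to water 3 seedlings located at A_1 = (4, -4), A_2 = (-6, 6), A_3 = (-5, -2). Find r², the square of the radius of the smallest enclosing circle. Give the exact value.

50

Side lengths²: A_1A_2² = 200, A_1A_3² = 85, A_2A_3² = 65.
Since A_1A_2² = 200 ≥ 85 + 65 = 150, the angle opposite A_1A_2 is not acute, so the smallest enclosing circle has A_1A_2 as diameter.
Centre = midpoint of A_1A_2 = (-1, 1), r² = 200/4 = 50.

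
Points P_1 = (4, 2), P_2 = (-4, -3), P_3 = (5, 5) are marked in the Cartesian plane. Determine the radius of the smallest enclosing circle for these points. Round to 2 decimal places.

6.02

Side lengths²: P_1P_2² = 89, P_1P_3² = 10, P_2P_3² = 145.
Since P_2P_3² = 145 ≥ 89 + 10 = 99, the angle opposite P_2P_3 is not acute, so the smallest enclosing circle has P_2P_3 as diameter.
Centre = midpoint of P_2P_3 = (0.5, 1), r² = 145/4 = 36.25.
r = √(36.25) ≈ 6.02.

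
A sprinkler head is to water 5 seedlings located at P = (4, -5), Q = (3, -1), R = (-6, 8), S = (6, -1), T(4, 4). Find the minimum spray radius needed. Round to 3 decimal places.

8.201

The minimum enclosing circle of a finite set is fixed by two of the points (as a diameter) or three (as a circumcircle).
The farthest pair is P–R with squared distance 269. The circle on this segment as diameter has centre (-1, 1.5) and r² = 269/4 = 67.25.
Check Q: distance² to centre = 22.25 ≤ 67.25, so it lies inside.
All remaining points lie in this disk, and no smaller disk contains both endpoints, so this is the minimum enclosing circle.
r = √(67.25) ≈ 8.201.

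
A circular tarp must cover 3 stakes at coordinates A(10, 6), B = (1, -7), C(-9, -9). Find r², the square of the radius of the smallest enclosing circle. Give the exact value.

Side lengths²: AB² = 250, AC² = 586, BC² = 104.
Since AC² = 586 ≥ 250 + 104 = 354, the angle opposite AC is not acute, so the smallest enclosing circle has AC as diameter.
Centre = midpoint of AC = (0.5, -1.5), r² = 586/4 = 146.5.

146.5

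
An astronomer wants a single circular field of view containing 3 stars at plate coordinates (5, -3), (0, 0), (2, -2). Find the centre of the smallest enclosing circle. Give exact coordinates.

Call the three points A, B, C in the order given.
Side lengths²: AB² = 34, AC² = 10, BC² = 8.
Since AB² = 34 ≥ 10 + 8 = 18, the angle opposite AB is not acute, so the smallest enclosing circle has AB as diameter.
Centre = midpoint of AB = (2.5, -1.5), r² = 34/4 = 8.5.
Centre = (2.5, -1.5).

(2.5, -1.5)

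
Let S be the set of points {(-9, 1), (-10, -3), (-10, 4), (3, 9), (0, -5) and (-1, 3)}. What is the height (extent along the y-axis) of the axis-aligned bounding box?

max y = 9, min y = -5, so height = 14.

14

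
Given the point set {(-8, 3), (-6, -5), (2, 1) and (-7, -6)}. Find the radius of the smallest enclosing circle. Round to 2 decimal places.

By Welzl's lemma the MEC is supported by two points (diametrically opposite) or three points (on a circumcircle).
The minimum enclosing circle is determined by three boundary points: (-8, 3), (2, 1), (-7, -6).
Their circumcentre is (-159/44, -47/44) with r² = 34645/968.
The farthest remaining point (-6, -5) is at distance² 20477/968 ≤ 34645/968.
r = √(34645/968) ≈ 5.98.

5.98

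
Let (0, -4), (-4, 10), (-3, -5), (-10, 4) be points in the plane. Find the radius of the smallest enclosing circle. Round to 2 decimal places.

By Welzl's lemma the MEC is supported by two points (diametrically opposite) or three points (on a circumcircle).
The farthest pair is (-4, 10)–(-3, -5) with squared distance 226. The circle on this segment as diameter has centre (-3.5, 2.5) and r² = 226/4 = 56.5.
Check (0, -4): distance² to centre = 54.5 ≤ 56.5, so it lies inside.
All remaining points lie in this disk, and no smaller disk contains both endpoints, so this is the minimum enclosing circle.
r = √(56.5) ≈ 7.52.

7.52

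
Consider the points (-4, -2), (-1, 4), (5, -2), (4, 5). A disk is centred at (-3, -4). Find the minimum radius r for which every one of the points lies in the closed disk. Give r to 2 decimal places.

11.40

The required radius is the distance from (-3, -4) to the farthest point.
Squared distances: 5, 68, 68, 130.
Maximum is 130, attained at (4, 5).
r = √130 ≈ 11.40.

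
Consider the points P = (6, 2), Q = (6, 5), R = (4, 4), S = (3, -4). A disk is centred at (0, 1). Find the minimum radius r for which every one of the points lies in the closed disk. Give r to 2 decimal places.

The required radius is the distance from (0, 1) to the farthest point.
Squared distances: 37, 52, 25, 34.
Maximum is 52, attained at Q.
r = √52 ≈ 7.21.

7.21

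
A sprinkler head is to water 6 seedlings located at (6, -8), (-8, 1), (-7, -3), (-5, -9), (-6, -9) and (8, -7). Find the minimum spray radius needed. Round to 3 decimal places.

8.944

A smallest enclosing disk is always determined by at most three of the input points on its boundary.
The farthest pair is (-8, 1)–(8, -7) with squared distance 320. The circle on this segment as diameter has centre (0, -3) and r² = 320/4 = 80.
Check (6, -8): distance² to centre = 61 ≤ 80, so it lies inside.
All remaining points lie in this disk, and no smaller disk contains both endpoints, so this is the minimum enclosing circle.
r = √80 ≈ 8.944.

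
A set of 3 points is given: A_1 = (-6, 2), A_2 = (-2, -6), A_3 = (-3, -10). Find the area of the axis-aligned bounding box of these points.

x ranges over [-6, -2], width 4.
y ranges over [-10, 2], height 12.
Area = 4 × 12 = 48.

48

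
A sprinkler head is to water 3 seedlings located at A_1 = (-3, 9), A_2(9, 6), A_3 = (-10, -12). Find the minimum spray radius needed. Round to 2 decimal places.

Side lengths²: A_1A_2² = 153, A_1A_3² = 490, A_2A_3² = 685.
Since A_2A_3² = 685 ≥ 490 + 153 = 643, the angle opposite A_2A_3 is not acute, so the smallest enclosing circle has A_2A_3 as diameter.
Centre = midpoint of A_2A_3 = (-0.5, -3), r² = 685/4 = 171.25.
r = √(171.25) ≈ 13.09.

13.09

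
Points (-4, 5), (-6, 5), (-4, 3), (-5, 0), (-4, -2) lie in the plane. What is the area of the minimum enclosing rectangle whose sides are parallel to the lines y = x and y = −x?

31.5

In coordinates u = x + y, v = x − y the rectangle is axis-aligned; the map (x,y)→(u,v) scales areas by 2.
u-values: 1, -1, -1, -5, -6; range = 1 − (-6) = 7.
v-values: -9, -11, -7, -5, -2; range = -2 − (-11) = 9.
Area = (7 × 9) / 2 = 31.5.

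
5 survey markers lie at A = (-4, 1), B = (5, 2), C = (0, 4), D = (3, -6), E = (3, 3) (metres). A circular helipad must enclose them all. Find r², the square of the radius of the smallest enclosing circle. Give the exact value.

The minimum enclosing circle of a finite set is fixed by two of the points (as a diameter) or three (as a circumcircle).
The minimum enclosing circle is determined by three boundary points: A, B, D.
Their circumcentre is (0.8, -1.2) with r² = 27.88.
The farthest remaining point C is at distance² 27.68 ≤ 27.88.

27.88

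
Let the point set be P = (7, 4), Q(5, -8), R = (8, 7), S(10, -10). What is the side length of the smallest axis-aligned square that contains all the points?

The bounding box has width 5 and height 17.
An axis-aligned square enclosing the set must have side ≥ max(width, height).
So the minimum side is max(5, 17) = 17.

17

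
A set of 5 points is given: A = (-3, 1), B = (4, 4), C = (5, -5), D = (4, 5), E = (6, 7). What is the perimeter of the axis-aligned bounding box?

42

Width = max x − min x = 6 − (-3) = 9.
Height = max y − min y = 7 − (-5) = 12.
Perimeter = 2(9 + 12) = 42.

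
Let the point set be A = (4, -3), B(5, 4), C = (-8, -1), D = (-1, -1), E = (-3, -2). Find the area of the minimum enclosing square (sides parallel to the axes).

The bounding box has width 13 and height 7.
An axis-aligned square enclosing the set must have side ≥ max(width, height).
So the minimum side is max(13, 7) = 13.
Area = 13² = 169.

169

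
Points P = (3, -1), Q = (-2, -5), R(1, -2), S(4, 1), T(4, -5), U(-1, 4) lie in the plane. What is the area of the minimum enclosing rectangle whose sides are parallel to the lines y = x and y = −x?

84

In coordinates u = x + y, v = x − y the rectangle is axis-aligned; the map (x,y)→(u,v) scales areas by 2.
u-values: 2, -7, -1, 5, -1, 3; range = 5 − (-7) = 12.
v-values: 4, 3, 3, 3, 9, -5; range = 9 − (-5) = 14.
Area = (12 × 14) / 2 = 84.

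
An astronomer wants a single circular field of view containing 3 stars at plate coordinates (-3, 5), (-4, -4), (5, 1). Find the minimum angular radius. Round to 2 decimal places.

5.49

Call the three points A, B, C in the order given.
Side lengths²: AB² = 82, AC² = 80, BC² = 106.
Since BC² = 106 < 82 + 80 = 162, the triangle is acute, so the smallest enclosing circle is the circumcircle.
Circumcentre = (-8/19, 3/19), r² = 10865/361.
r = √(10865/361) ≈ 5.49.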